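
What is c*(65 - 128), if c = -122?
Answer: 7686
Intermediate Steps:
c*(65 - 128) = -122*(65 - 128) = -122*(-63) = 7686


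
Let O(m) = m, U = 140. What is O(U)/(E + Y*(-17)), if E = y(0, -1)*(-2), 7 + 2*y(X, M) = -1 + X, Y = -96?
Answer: 7/82 ≈ 0.085366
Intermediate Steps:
y(X, M) = -4 + X/2 (y(X, M) = -7/2 + (-1 + X)/2 = -7/2 + (-½ + X/2) = -4 + X/2)
E = 8 (E = (-4 + (½)*0)*(-2) = (-4 + 0)*(-2) = -4*(-2) = 8)
O(U)/(E + Y*(-17)) = 140/(8 - 96*(-17)) = 140/(8 + 1632) = 140/1640 = 140*(1/1640) = 7/82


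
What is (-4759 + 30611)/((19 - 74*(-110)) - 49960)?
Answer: -25852/41801 ≈ -0.61845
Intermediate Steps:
(-4759 + 30611)/((19 - 74*(-110)) - 49960) = 25852/((19 + 8140) - 49960) = 25852/(8159 - 49960) = 25852/(-41801) = 25852*(-1/41801) = -25852/41801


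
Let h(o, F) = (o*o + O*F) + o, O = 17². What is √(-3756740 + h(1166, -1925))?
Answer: I*√2952343 ≈ 1718.2*I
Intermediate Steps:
O = 289
h(o, F) = o + o² + 289*F (h(o, F) = (o*o + 289*F) + o = (o² + 289*F) + o = o + o² + 289*F)
√(-3756740 + h(1166, -1925)) = √(-3756740 + (1166 + 1166² + 289*(-1925))) = √(-3756740 + (1166 + 1359556 - 556325)) = √(-3756740 + 804397) = √(-2952343) = I*√2952343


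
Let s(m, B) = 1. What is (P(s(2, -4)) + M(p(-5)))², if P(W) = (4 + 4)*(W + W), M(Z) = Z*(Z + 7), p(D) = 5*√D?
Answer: 5756 - 7630*I*√5 ≈ 5756.0 - 17061.0*I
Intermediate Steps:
M(Z) = Z*(7 + Z)
P(W) = 16*W (P(W) = 8*(2*W) = 16*W)
(P(s(2, -4)) + M(p(-5)))² = (16*1 + (5*√(-5))*(7 + 5*√(-5)))² = (16 + (5*(I*√5))*(7 + 5*(I*√5)))² = (16 + (5*I*√5)*(7 + 5*I*√5))² = (16 + 5*I*√5*(7 + 5*I*√5))²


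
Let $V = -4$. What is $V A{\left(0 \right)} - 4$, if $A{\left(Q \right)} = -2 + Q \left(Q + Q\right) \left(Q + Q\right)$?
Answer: $4$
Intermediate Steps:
$A{\left(Q \right)} = -2 + 4 Q^{3}$ ($A{\left(Q \right)} = -2 + Q 2 Q 2 Q = -2 + Q 4 Q^{2} = -2 + 4 Q^{3}$)
$V A{\left(0 \right)} - 4 = - 4 \left(-2 + 4 \cdot 0^{3}\right) - 4 = - 4 \left(-2 + 4 \cdot 0\right) - 4 = - 4 \left(-2 + 0\right) - 4 = \left(-4\right) \left(-2\right) - 4 = 8 - 4 = 4$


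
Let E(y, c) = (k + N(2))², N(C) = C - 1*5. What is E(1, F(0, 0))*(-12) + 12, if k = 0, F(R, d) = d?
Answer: -96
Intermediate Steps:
N(C) = -5 + C (N(C) = C - 5 = -5 + C)
E(y, c) = 9 (E(y, c) = (0 + (-5 + 2))² = (0 - 3)² = (-3)² = 9)
E(1, F(0, 0))*(-12) + 12 = 9*(-12) + 12 = -108 + 12 = -96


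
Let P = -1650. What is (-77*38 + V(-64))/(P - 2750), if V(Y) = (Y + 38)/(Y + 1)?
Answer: 23039/34650 ≈ 0.66491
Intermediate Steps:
V(Y) = (38 + Y)/(1 + Y)
(-77*38 + V(-64))/(P - 2750) = (-77*38 + (38 - 64)/(1 - 64))/(-1650 - 2750) = (-2926 - 26/(-63))/(-4400) = (-2926 - 1/63*(-26))*(-1/4400) = (-2926 + 26/63)*(-1/4400) = -184312/63*(-1/4400) = 23039/34650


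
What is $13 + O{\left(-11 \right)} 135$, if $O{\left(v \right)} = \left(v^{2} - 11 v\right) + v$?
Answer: $31198$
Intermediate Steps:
$O{\left(v \right)} = v^{2} - 10 v$
$13 + O{\left(-11 \right)} 135 = 13 + - 11 \left(-10 - 11\right) 135 = 13 + \left(-11\right) \left(-21\right) 135 = 13 + 231 \cdot 135 = 13 + 31185 = 31198$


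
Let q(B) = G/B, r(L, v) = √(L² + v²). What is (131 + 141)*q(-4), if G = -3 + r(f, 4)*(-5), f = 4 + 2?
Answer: 204 + 680*√13 ≈ 2655.8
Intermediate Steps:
f = 6
G = -3 - 10*√13 (G = -3 + √(6² + 4²)*(-5) = -3 + √(36 + 16)*(-5) = -3 + √52*(-5) = -3 + (2*√13)*(-5) = -3 - 10*√13 ≈ -39.056)
q(B) = (-3 - 10*√13)/B
(131 + 141)*q(-4) = (131 + 141)*((-3 - 10*√13)/(-4)) = 272*(-(-3 - 10*√13)/4) = 272*(¾ + 5*√13/2) = 204 + 680*√13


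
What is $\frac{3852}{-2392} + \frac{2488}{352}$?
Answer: $\frac{71803}{13156} \approx 5.4578$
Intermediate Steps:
$\frac{3852}{-2392} + \frac{2488}{352} = 3852 \left(- \frac{1}{2392}\right) + 2488 \cdot \frac{1}{352} = - \frac{963}{598} + \frac{311}{44} = \frac{71803}{13156}$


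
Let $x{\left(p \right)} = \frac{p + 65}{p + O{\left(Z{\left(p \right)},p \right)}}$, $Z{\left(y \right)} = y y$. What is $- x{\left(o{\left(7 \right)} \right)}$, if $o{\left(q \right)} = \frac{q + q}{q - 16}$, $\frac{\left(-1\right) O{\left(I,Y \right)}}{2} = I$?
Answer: $\frac{5139}{518} \approx 9.9209$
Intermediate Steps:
$Z{\left(y \right)} = y^{2}$
$O{\left(I,Y \right)} = - 2 I$
$o{\left(q \right)} = \frac{2 q}{-16 + q}$
$x{\left(p \right)} = \frac{65 + p}{p - 2 p^{2}}$ ($x{\left(p \right)} = \frac{p + 65}{p - 2 p^{2}} = \frac{65 + p}{p - 2 p^{2}}$)
$- x{\left(o{\left(7 \right)} \right)} = - \frac{-65 - 2 \cdot 7 \frac{1}{-16 + 7}}{2 \cdot 7 \frac{1}{-16 + 7} \left(-1 + 2 \cdot 2 \cdot 7 \frac{1}{-16 + 7}\right)} = - \frac{-65 - 2 \cdot 7 \frac{1}{-9}}{2 \cdot 7 \frac{1}{-9} \left(-1 + 2 \cdot 2 \cdot 7 \frac{1}{-9}\right)} = - \frac{-65 - 2 \cdot 7 \left(- \frac{1}{9}\right)}{2 \cdot 7 \left(- \frac{1}{9}\right) \left(-1 + 2 \cdot 2 \cdot 7 \left(- \frac{1}{9}\right)\right)} = - \frac{-65 - - \frac{14}{9}}{\left(- \frac{14}{9}\right) \left(-1 + 2 \left(- \frac{14}{9}\right)\right)} = - \frac{\left(-9\right) \left(-65 + \frac{14}{9}\right)}{14 \left(-1 - \frac{28}{9}\right)} = - \frac{\left(-9\right) \left(-571\right)}{14 \left(- \frac{37}{9}\right) 9} = - \frac{\left(-9\right) \left(-9\right) \left(-571\right)}{14 \cdot 37 \cdot 9} = \left(-1\right) \left(- \frac{5139}{518}\right) = \frac{5139}{518}$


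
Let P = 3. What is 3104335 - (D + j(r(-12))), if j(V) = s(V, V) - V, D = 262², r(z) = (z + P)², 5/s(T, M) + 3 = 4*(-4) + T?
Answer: 188217859/62 ≈ 3.0358e+6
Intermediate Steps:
s(T, M) = 5/(-19 + T) (s(T, M) = 5/(-3 + (4*(-4) + T)) = 5/(-3 + (-16 + T)) = 5/(-19 + T))
r(z) = (3 + z)² (r(z) = (z + 3)² = (3 + z)²)
D = 68644
j(V) = -V + 5/(-19 + V) (j(V) = 5/(-19 + V) - V = -V + 5/(-19 + V))
3104335 - (D + j(r(-12))) = 3104335 - (68644 + (5 - (3 - 12)²*(-19 + (3 - 12)²))/(-19 + (3 - 12)²)) = 3104335 - (68644 + (5 - 1*(-9)²*(-19 + (-9)²))/(-19 + (-9)²)) = 3104335 - (68644 + (5 - 1*81*(-19 + 81))/(-19 + 81)) = 3104335 - (68644 + (5 - 1*81*62)/62) = 3104335 - (68644 + (5 - 5022)/62) = 3104335 - (68644 + (1/62)*(-5017)) = 3104335 - (68644 - 5017/62) = 3104335 - 1*4250911/62 = 3104335 - 4250911/62 = 188217859/62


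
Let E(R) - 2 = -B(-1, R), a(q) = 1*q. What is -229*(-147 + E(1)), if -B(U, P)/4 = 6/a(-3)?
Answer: 35037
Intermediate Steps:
a(q) = q
B(U, P) = 8 (B(U, P) = -24/(-3) = -24*(-1)/3 = -4*(-2) = 8)
E(R) = -6 (E(R) = 2 - 1*8 = 2 - 8 = -6)
-229*(-147 + E(1)) = -229*(-147 - 6) = -229*(-153) = 35037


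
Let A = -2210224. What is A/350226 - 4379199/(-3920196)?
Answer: -1188466989155/228825760716 ≈ -5.1938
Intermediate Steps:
A/350226 - 4379199/(-3920196) = -2210224/350226 - 4379199/(-3920196) = -2210224*1/350226 - 4379199*(-1/3920196) = -1105112/175113 + 1459733/1306732 = -1188466989155/228825760716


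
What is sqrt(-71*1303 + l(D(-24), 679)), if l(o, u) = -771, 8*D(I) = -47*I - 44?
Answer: 2*I*sqrt(23321) ≈ 305.42*I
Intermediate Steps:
D(I) = -11/2 - 47*I/8 (D(I) = (-47*I - 44)/8 = (-44 - 47*I)/8 = -11/2 - 47*I/8)
sqrt(-71*1303 + l(D(-24), 679)) = sqrt(-71*1303 - 771) = sqrt(-92513 - 771) = sqrt(-93284) = 2*I*sqrt(23321)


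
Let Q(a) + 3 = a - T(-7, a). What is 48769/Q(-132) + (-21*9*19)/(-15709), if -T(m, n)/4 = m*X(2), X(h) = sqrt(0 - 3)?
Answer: -34450419276/107748031 + 1365532*I*sqrt(3)/20577 ≈ -319.73 + 114.94*I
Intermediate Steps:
X(h) = I*sqrt(3) (X(h) = sqrt(-3) = I*sqrt(3))
T(m, n) = -4*I*m*sqrt(3) (T(m, n) = -4*m*I*sqrt(3) = -4*I*m*sqrt(3))
Q(a) = -3 + a - 28*I*sqrt(3) (Q(a) = -3 + (a - (-4)*I*(-7)*sqrt(3)) = -3 + (a - 28*I*sqrt(3)) = -3 + a - 28*I*sqrt(3))
48769/Q(-132) + (-21*9*19)/(-15709) = 48769/(-3 - 132 - 28*I*sqrt(3)) + (-21*9*19)/(-15709) = 48769/(-135 - 28*I*sqrt(3)) - 189*19*(-1/15709) = 48769/(-135 - 28*I*sqrt(3)) - 3591*(-1/15709) = 48769/(-135 - 28*I*sqrt(3)) + 3591/15709 = 3591/15709 + 48769/(-135 - 28*I*sqrt(3))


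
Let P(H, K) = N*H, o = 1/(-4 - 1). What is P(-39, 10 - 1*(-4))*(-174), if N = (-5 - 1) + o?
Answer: -210366/5 ≈ -42073.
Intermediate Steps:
o = -⅕ (o = 1/(-5) = -⅕ ≈ -0.20000)
N = -31/5 (N = (-5 - 1) - ⅕ = -6 - ⅕ = -31/5 ≈ -6.2000)
P(H, K) = -31*H/5
P(-39, 10 - 1*(-4))*(-174) = -31/5*(-39)*(-174) = (1209/5)*(-174) = -210366/5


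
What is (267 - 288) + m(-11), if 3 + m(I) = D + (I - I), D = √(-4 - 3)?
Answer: -24 + I*√7 ≈ -24.0 + 2.6458*I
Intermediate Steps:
D = I*√7 (D = √(-7) = I*√7 ≈ 2.6458*I)
m(I) = -3 + I*√7 (m(I) = -3 + (I*√7 + (I - I)) = -3 + (I*√7 + 0) = -3 + I*√7)
(267 - 288) + m(-11) = (267 - 288) + (-3 + I*√7) = -21 + (-3 + I*√7) = -24 + I*√7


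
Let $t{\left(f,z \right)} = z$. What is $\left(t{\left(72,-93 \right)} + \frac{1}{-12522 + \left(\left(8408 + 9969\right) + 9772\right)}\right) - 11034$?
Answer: $- \frac{173881628}{15627} \approx -11127.0$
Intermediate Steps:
$\left(t{\left(72,-93 \right)} + \frac{1}{-12522 + \left(\left(8408 + 9969\right) + 9772\right)}\right) - 11034 = \left(-93 + \frac{1}{-12522 + \left(\left(8408 + 9969\right) + 9772\right)}\right) - 11034 = \left(-93 + \frac{1}{-12522 + \left(18377 + 9772\right)}\right) - 11034 = \left(-93 + \frac{1}{-12522 + 28149}\right) - 11034 = \left(-93 + \frac{1}{15627}\right) - 11034 = - \frac{1453310}{15627} - 11034 = - \frac{173881628}{15627}$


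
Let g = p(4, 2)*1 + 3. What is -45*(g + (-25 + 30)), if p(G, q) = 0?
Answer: -360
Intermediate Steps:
g = 3 (g = 0*1 + 3 = 0 + 3 = 3)
-45*(g + (-25 + 30)) = -45*(3 + (-25 + 30)) = -45*(3 + 5) = -45*8 = -360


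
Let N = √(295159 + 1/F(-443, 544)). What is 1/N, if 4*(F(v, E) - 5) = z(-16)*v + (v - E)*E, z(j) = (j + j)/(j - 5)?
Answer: √587767780528740277/416515246214 ≈ 0.0018407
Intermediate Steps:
z(j) = 2*j/(-5 + j) (z(j) = (2*j)/(-5 + j) = 2*j/(-5 + j))
F(v, E) = 5 + 8*v/21 + E*(v - E)/4 (F(v, E) = 5 + ((2*(-16)/(-5 - 16))*v + (v - E)*E)/4 = 5 + ((2*(-16)/(-21))*v + E*(v - E))/4 = 5 + ((2*(-16)*(-1/21))*v + E*(v - E))/4 = 5 + (32*v/21 + E*(v - E))/4 = 5 + (8*v/21 + E*(v - E)/4) = 5 + 8*v/21 + E*(v - E)/4)
N = 2*√587767780528740277/2822311 (N = √(295159 + 1/(5 - ¼*544² + (8/21)*(-443) + (¼)*544*(-443))) = √(295159 + 1/(5 - ¼*295936 - 3544/21 - 60248)) = √(295159 + 1/(5 - 73984 - 3544/21 - 60248)) = √(295159 + 1/(-2822311/21)) = √(295159 - 21/2822311) = √(833030492428/2822311) = 2*√587767780528740277/2822311 ≈ 543.29)
1/N = 1/(2*√587767780528740277/2822311) = √587767780528740277/416515246214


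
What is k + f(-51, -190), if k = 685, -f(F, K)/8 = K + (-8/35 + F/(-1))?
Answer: 62959/35 ≈ 1798.8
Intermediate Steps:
f(F, K) = 64/35 - 8*K + 8*F (f(F, K) = -8*(K + (-8/35 + F/(-1))) = -8*(K + (-8*1/35 + F*(-1))) = -8*(K + (-8/35 - F)) = -8*(-8/35 + K - F) = 64/35 - 8*K + 8*F)
k + f(-51, -190) = 685 + (64/35 - 8*(-190) + 8*(-51)) = 685 + (64/35 + 1520 - 408) = 685 + 38984/35 = 62959/35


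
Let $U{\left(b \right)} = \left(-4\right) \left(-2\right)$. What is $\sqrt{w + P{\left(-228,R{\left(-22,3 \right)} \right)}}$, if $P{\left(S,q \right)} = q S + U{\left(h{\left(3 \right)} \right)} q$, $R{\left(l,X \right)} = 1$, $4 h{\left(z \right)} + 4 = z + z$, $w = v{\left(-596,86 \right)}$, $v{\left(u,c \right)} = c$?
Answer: $i \sqrt{134} \approx 11.576 i$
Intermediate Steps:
$w = 86$
$h{\left(z \right)} = -1 + \frac{z}{2}$ ($h{\left(z \right)} = -1 + \frac{z + z}{4} = -1 + \frac{2 z}{4} = -1 + \frac{z}{2}$)
$U{\left(b \right)} = 8$
$P{\left(S,q \right)} = 8 q + S q$ ($P{\left(S,q \right)} = q S + 8 q = S q + 8 q = 8 q + S q$)
$\sqrt{w + P{\left(-228,R{\left(-22,3 \right)} \right)}} = \sqrt{86 + 1 \left(8 - 228\right)} = \sqrt{86 + 1 \left(-220\right)} = \sqrt{86 - 220} = \sqrt{-134} = i \sqrt{134}$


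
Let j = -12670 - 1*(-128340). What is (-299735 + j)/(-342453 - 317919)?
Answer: 61355/220124 ≈ 0.27873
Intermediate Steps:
j = 115670 (j = -12670 + 128340 = 115670)
(-299735 + j)/(-342453 - 317919) = (-299735 + 115670)/(-342453 - 317919) = -184065/(-660372) = -184065*(-1/660372) = 61355/220124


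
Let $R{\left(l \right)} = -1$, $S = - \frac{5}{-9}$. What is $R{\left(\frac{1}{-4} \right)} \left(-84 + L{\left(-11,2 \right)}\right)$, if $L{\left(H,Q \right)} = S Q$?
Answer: $\frac{746}{9} \approx 82.889$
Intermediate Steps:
$S = \frac{5}{9}$ ($S = \left(-5\right) \left(- \frac{1}{9}\right) = \frac{5}{9} \approx 0.55556$)
$L{\left(H,Q \right)} = \frac{5 Q}{9}$
$R{\left(\frac{1}{-4} \right)} \left(-84 + L{\left(-11,2 \right)}\right) = - (-84 + \frac{5}{9} \cdot 2) = - (-84 + \frac{10}{9}) = \left(-1\right) \left(- \frac{746}{9}\right) = \frac{746}{9}$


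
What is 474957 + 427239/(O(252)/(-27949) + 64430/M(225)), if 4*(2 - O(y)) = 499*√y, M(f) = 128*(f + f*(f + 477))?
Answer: 9321514011857541121947/44445950290871111 + 101488630445979728025600*√7/44445950290871111 ≈ 6.2511e+6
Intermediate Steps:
M(f) = 128*f + 128*f*(477 + f) (M(f) = 128*(f + f*(477 + f)) = 128*f + 128*f*(477 + f))
O(y) = 2 - 499*√y/4
474957 + 427239/(O(252)/(-27949) + 64430/M(225)) = 474957 + 427239/((2 - 1497*√7/2)/(-27949) + 64430/((128*225*(478 + 225)))) = 474957 + 427239/((2 - 1497*√7/2)*(-1/27949) + 64430/((128*225*703))) = 474957 + 427239/((2 - 1497*√7/2)*(-1/27949) + 64430/20246400) = 474957 + 427239/((-2/27949 + 1497*√7/55898) + 64430*(1/20246400)) = 474957 + 427239/((-2/27949 + 1497*√7/55898) + 6443/2024640) = 474957 + 427239/(487607/156749760 + 1497*√7/55898)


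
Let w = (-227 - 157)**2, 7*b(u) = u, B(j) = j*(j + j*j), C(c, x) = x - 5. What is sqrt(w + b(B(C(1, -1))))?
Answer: 6*sqrt(200669)/7 ≈ 383.97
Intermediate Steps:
C(c, x) = -5 + x
B(j) = j*(j + j**2)
b(u) = u/7
w = 147456 (w = (-384)**2 = 147456)
sqrt(w + b(B(C(1, -1)))) = sqrt(147456 + ((-5 - 1)**2*(1 + (-5 - 1)))/7) = sqrt(147456 + ((-6)**2*(1 - 6))/7) = sqrt(147456 + (36*(-5))/7) = sqrt(147456 + (1/7)*(-180)) = sqrt(147456 - 180/7) = sqrt(1032012/7) = 6*sqrt(200669)/7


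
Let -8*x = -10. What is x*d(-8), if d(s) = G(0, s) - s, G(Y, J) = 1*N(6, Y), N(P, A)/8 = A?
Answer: 10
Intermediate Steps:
x = 5/4 (x = -⅛*(-10) = 5/4 ≈ 1.2500)
N(P, A) = 8*A
G(Y, J) = 8*Y (G(Y, J) = 1*(8*Y) = 8*Y)
d(s) = -s (d(s) = 8*0 - s = 0 - s = -s)
x*d(-8) = 5*(-1*(-8))/4 = (5/4)*8 = 10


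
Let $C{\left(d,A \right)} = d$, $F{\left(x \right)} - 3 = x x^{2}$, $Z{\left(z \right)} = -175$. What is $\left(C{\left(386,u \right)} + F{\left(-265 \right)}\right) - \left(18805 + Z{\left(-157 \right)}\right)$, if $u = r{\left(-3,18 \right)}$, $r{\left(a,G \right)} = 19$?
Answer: $-18627866$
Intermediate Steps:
$u = 19$
$F{\left(x \right)} = 3 + x^{3}$ ($F{\left(x \right)} = 3 + x x^{2} = 3 + x^{3}$)
$\left(C{\left(386,u \right)} + F{\left(-265 \right)}\right) - \left(18805 + Z{\left(-157 \right)}\right) = \left(386 + \left(3 + \left(-265\right)^{3}\right)\right) - 18630 = \left(386 + \left(3 - 18609625\right)\right) + \left(-18805 + 175\right) = \left(386 - 18609622\right) - 18630 = -18609236 - 18630 = -18627866$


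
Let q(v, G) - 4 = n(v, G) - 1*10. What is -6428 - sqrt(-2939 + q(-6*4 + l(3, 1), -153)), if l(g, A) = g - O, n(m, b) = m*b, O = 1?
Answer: -6428 - sqrt(421) ≈ -6448.5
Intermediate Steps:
n(m, b) = b*m
l(g, A) = -1 + g (l(g, A) = g - 1*1 = g - 1 = -1 + g)
q(v, G) = -6 + G*v (q(v, G) = 4 + (G*v - 1*10) = 4 + (G*v - 10) = 4 + (-10 + G*v) = -6 + G*v)
-6428 - sqrt(-2939 + q(-6*4 + l(3, 1), -153)) = -6428 - sqrt(-2939 + (-6 - 153*(-6*4 + (-1 + 3)))) = -6428 - sqrt(-2939 + (-6 - 153*(-24 + 2))) = -6428 - sqrt(-2939 + (-6 - 153*(-22))) = -6428 - sqrt(-2939 + (-6 + 3366)) = -6428 - sqrt(-2939 + 3360) = -6428 - sqrt(421)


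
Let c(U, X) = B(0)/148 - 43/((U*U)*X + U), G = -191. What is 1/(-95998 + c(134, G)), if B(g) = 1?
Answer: -253780188/24362388769711 ≈ -1.0417e-5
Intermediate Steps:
c(U, X) = 1/148 - 43/(U + X*U²) (c(U, X) = 1/148 - 43/((U*U)*X + U) = 1*(1/148) - 43/(U²*X + U) = 1/148 - 43/(X*U² + U) = 1/148 - 43/(U + X*U²))
1/(-95998 + c(134, G)) = 1/(-95998 + (1/148)*(-6364 + 134 - 191*134²)/(134*(1 + 134*(-191)))) = 1/(-95998 + (1/148)*(1/134)*(-6364 + 134 - 191*17956)/(1 - 25594)) = 1/(-95998 + (1/148)*(1/134)*(-6364 + 134 - 3429596)/(-25593)) = 1/(-95998 + (1/148)*(1/134)*(-1/25593)*(-3435826)) = 1/(-95998 + 1717913/253780188) = 1/(-24362388769711/253780188) = -253780188/24362388769711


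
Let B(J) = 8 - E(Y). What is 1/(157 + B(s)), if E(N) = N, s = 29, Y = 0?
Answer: 1/165 ≈ 0.0060606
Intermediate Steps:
B(J) = 8 (B(J) = 8 - 1*0 = 8 + 0 = 8)
1/(157 + B(s)) = 1/(157 + 8) = 1/165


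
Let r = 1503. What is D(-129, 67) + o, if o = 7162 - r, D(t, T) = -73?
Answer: 5586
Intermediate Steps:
o = 5659 (o = 7162 - 1*1503 = 7162 - 1503 = 5659)
D(-129, 67) + o = -73 + 5659 = 5586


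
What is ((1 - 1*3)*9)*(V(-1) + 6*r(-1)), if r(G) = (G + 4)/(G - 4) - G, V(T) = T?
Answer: -126/5 ≈ -25.200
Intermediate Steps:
r(G) = -G + (4 + G)/(-4 + G) (r(G) = (4 + G)/(-4 + G) - G = -G + (4 + G)/(-4 + G))
((1 - 1*3)*9)*(V(-1) + 6*r(-1)) = ((1 - 1*3)*9)*(-1 + 6*((4 - 1*(-1)² + 5*(-1))/(-4 - 1))) = ((1 - 3)*9)*(-1 + 6*((4 - 1*1 - 5)/(-5))) = (-2*9)*(-1 + 6*(-(4 - 1 - 5)/5)) = -18*(-1 + 6*(-⅕*(-2))) = -18*(-1 + 6*(⅖)) = -18*(-1 + 12/5) = -18*7/5 = -126/5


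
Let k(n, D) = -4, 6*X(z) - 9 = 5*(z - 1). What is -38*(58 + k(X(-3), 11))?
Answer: -2052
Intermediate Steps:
X(z) = ⅔ + 5*z/6 (X(z) = 3/2 + (5*(z - 1))/6 = 3/2 + (5*(-1 + z))/6 = 3/2 + (-5 + 5*z)/6 = 3/2 + (-⅚ + 5*z/6) = ⅔ + 5*z/6)
-38*(58 + k(X(-3), 11)) = -38*(58 - 4) = -38*54 = -2052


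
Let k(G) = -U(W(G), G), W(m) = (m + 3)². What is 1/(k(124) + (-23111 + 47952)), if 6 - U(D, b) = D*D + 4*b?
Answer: 1/260169972 ≈ 3.8436e-9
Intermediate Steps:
W(m) = (3 + m)²
U(D, b) = 6 - D² - 4*b (U(D, b) = 6 - (D*D + 4*b) = 6 - (D² + 4*b) = 6 + (-D² - 4*b) = 6 - D² - 4*b)
k(G) = -6 + (3 + G)⁴ + 4*G (k(G) = -(6 - ((3 + G)²)² - 4*G) = -(6 - (3 + G)⁴ - 4*G) = -6 + (3 + G)⁴ + 4*G)
1/(k(124) + (-23111 + 47952)) = 1/((-6 + (3 + 124)⁴ + 4*124) + (-23111 + 47952)) = 1/((-6 + 127⁴ + 496) + 24841) = 1/((-6 + 260144641 + 496) + 24841) = 1/(260145131 + 24841) = 1/260169972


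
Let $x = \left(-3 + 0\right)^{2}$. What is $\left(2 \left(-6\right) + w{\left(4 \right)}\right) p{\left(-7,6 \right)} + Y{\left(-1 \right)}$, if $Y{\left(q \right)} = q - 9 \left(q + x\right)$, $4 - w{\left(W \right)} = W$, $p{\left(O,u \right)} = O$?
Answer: $11$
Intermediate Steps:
$w{\left(W \right)} = 4 - W$
$x = 9$ ($x = \left(-3\right)^{2} = 9$)
$Y{\left(q \right)} = -81 - 8 q$ ($Y{\left(q \right)} = q - 9 \left(q + 9\right) = q - 9 \left(9 + q\right) = q - \left(81 + 9 q\right) = -81 - 8 q$)
$\left(2 \left(-6\right) + w{\left(4 \right)}\right) p{\left(-7,6 \right)} + Y{\left(-1 \right)} = \left(2 \left(-6\right) + \left(4 - 4\right)\right) \left(-7\right) - 73 = \left(-12 + \left(4 - 4\right)\right) \left(-7\right) + \left(-81 + 8\right) = \left(-12 + 0\right) \left(-7\right) - 73 = \left(-12\right) \left(-7\right) - 73 = 84 - 73 = 11$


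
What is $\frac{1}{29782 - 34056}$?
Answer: $- \frac{1}{4274} \approx -0.00023397$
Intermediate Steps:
$\frac{1}{29782 - 34056} = \frac{1}{-4274} = - \frac{1}{4274}$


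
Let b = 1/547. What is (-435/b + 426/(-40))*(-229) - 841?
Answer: 1089820057/20 ≈ 5.4491e+7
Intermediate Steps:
b = 1/547 ≈ 0.0018282
(-435/b + 426/(-40))*(-229) - 841 = (-435/1/547 + 426/(-40))*(-229) - 841 = (-435*547 + 426*(-1/40))*(-229) - 841 = (-237945 - 213/20)*(-229) - 841 = -4759113/20*(-229) - 841 = 1089836877/20 - 841 = 1089820057/20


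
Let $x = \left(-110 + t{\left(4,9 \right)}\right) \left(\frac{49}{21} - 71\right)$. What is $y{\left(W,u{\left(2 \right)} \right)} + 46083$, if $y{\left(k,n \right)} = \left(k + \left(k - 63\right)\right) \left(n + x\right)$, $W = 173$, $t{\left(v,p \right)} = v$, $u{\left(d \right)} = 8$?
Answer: $\frac{6324629}{3} \approx 2.1082 \cdot 10^{6}$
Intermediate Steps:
$x = \frac{21836}{3}$ ($x = \left(-110 + 4\right) \left(\frac{49}{21} - 71\right) = - 106 \left(49 \cdot \frac{1}{21} - 71\right) = - 106 \left(\frac{7}{3} - 71\right) = \left(-106\right) \left(- \frac{206}{3}\right) = \frac{21836}{3} \approx 7278.7$)
$y{\left(k,n \right)} = \left(-63 + 2 k\right) \left(\frac{21836}{3} + n\right)$ ($y{\left(k,n \right)} = \left(k + \left(k - 63\right)\right) \left(n + \frac{21836}{3}\right) = \left(k + \left(-63 + k\right)\right) \left(\frac{21836}{3} + n\right) = \left(-63 + 2 k\right) \left(\frac{21836}{3} + n\right)$)
$y{\left(W,u{\left(2 \right)} \right)} + 46083 = \left(-458556 - 504 + \frac{43672}{3} \cdot 173 + 2 \cdot 173 \cdot 8\right) + 46083 = \left(-458556 - 504 + \frac{7555256}{3} + 2768\right) + 46083 = \frac{6186380}{3} + 46083 = \frac{6324629}{3}$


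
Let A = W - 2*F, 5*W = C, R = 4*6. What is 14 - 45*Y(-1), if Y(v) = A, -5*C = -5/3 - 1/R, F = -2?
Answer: -6763/40 ≈ -169.07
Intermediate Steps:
R = 24
C = 41/120 (C = -(-5/3 - 1/24)/5 = -⅕*(-41/24) = 41/120 ≈ 0.34167)
W = 41/600 (W = (⅕)*(41/120) = 41/600 ≈ 0.068333)
A = 2441/600 (A = 41/600 - 2*(-2) = 41/600 + 4 = 2441/600 ≈ 4.0683)
Y(v) = 2441/600
14 - 45*Y(-1) = 14 - 45*2441/600 = 14 - 7323/40 = -6763/40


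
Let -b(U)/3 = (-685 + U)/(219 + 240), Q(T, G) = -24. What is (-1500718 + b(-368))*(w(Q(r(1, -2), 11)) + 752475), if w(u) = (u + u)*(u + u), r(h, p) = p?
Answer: -19255989023331/17 ≈ -1.1327e+12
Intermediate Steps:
b(U) = 685/153 - U/153 (b(U) = -3*(-685 + U)/(219 + 240) = -3*(-685 + U)/459 = -3*(-685/459 + U/459) = 685/153 - U/153)
w(u) = 4*u**2 (w(u) = (2*u)*(2*u) = 4*u**2)
(-1500718 + b(-368))*(w(Q(r(1, -2), 11)) + 752475) = (-1500718 + (685/153 - 1/153*(-368)))*(4*(-24)**2 + 752475) = (-1500718 + (685/153 + 368/153))*(4*576 + 752475) = (-1500718 + 117/17)*(2304 + 752475) = -25512089/17*754779 = -19255989023331/17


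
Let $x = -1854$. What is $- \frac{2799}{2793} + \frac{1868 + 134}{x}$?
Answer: $- \frac{1796822}{863037} \approx -2.082$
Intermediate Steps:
$- \frac{2799}{2793} + \frac{1868 + 134}{x} = - \frac{2799}{2793} + \frac{1868 + 134}{-1854} = \left(-2799\right) \frac{1}{2793} + 2002 \left(- \frac{1}{1854}\right) = - \frac{933}{931} - \frac{1001}{927} = - \frac{1796822}{863037}$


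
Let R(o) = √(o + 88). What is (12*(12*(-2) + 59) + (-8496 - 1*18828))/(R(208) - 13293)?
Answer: 18822888/9300187 + 2832*√74/9300187 ≈ 2.0265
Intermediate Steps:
R(o) = √(88 + o)
(12*(12*(-2) + 59) + (-8496 - 1*18828))/(R(208) - 13293) = (12*(12*(-2) + 59) + (-8496 - 1*18828))/(√(88 + 208) - 13293) = (12*(-24 + 59) + (-8496 - 18828))/(√296 - 13293) = (12*35 - 27324)/(2*√74 - 13293) = (420 - 27324)/(-13293 + 2*√74) = -26904/(-13293 + 2*√74)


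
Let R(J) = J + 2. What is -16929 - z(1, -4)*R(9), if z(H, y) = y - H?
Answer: -16874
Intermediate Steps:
R(J) = 2 + J
-16929 - z(1, -4)*R(9) = -16929 - (-4 - 1*1)*(2 + 9) = -16929 - (-4 - 1)*11 = -16929 - (-5)*11 = -16929 - 1*(-55) = -16929 + 55 = -16874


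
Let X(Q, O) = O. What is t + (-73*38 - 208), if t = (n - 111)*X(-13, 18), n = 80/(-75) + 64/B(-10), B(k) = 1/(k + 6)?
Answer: -48036/5 ≈ -9607.2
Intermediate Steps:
B(k) = 1/(6 + k)
n = -3856/15 (n = 80/(-75) + 64/(1/(6 - 10)) = 80*(-1/75) + 64/(1/(-4)) = -16/15 + 64/(-¼) = -16/15 + 64*(-4) = -16/15 - 256 = -3856/15 ≈ -257.07)
t = -33126/5 (t = (-3856/15 - 111)*18 = -5521/15*18 = -33126/5 ≈ -6625.2)
t + (-73*38 - 208) = -33126/5 + (-73*38 - 208) = -33126/5 + (-2774 - 208) = -33126/5 - 2982 = -48036/5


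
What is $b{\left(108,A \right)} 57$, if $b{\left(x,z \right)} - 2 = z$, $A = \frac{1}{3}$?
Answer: $133$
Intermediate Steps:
$A = \frac{1}{3} \approx 0.33333$
$b{\left(x,z \right)} = 2 + z$
$b{\left(108,A \right)} 57 = \left(2 + \frac{1}{3}\right) 57 = \frac{7}{3} \cdot 57 = 133$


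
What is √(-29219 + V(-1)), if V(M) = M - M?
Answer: I*√29219 ≈ 170.94*I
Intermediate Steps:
V(M) = 0
√(-29219 + V(-1)) = √(-29219 + 0) = √(-29219) = I*√29219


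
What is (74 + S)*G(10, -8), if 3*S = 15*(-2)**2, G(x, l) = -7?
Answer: -658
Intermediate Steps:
S = 20 (S = (15*(-2)**2)/3 = (15*4)/3 = (1/3)*60 = 20)
(74 + S)*G(10, -8) = (74 + 20)*(-7) = 94*(-7) = -658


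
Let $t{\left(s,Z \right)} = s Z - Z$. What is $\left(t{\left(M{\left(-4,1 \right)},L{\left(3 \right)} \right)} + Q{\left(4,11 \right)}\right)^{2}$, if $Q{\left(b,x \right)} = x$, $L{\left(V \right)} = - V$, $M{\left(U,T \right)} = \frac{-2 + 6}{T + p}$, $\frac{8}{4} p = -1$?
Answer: $100$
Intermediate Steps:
$p = - \frac{1}{2}$ ($p = \frac{1}{2} \left(-1\right) = - \frac{1}{2} \approx -0.5$)
$M{\left(U,T \right)} = \frac{4}{- \frac{1}{2} + T}$ ($M{\left(U,T \right)} = \frac{-2 + 6}{T - \frac{1}{2}} = \frac{4}{- \frac{1}{2} + T}$)
$t{\left(s,Z \right)} = - Z + Z s$ ($t{\left(s,Z \right)} = Z s - Z = - Z + Z s$)
$\left(t{\left(M{\left(-4,1 \right)},L{\left(3 \right)} \right)} + Q{\left(4,11 \right)}\right)^{2} = \left(\left(-1\right) 3 \left(-1 + \frac{8}{-1 + 2 \cdot 1}\right) + 11\right)^{2} = \left(- 3 \left(-1 + \frac{8}{-1 + 2}\right) + 11\right)^{2} = \left(- 3 \left(-1 + \frac{8}{1}\right) + 11\right)^{2} = \left(- 3 \left(-1 + 8 \cdot 1\right) + 11\right)^{2} = \left(- 3 \left(-1 + 8\right) + 11\right)^{2} = \left(\left(-3\right) 7 + 11\right)^{2} = \left(-21 + 11\right)^{2} = \left(-10\right)^{2} = 100$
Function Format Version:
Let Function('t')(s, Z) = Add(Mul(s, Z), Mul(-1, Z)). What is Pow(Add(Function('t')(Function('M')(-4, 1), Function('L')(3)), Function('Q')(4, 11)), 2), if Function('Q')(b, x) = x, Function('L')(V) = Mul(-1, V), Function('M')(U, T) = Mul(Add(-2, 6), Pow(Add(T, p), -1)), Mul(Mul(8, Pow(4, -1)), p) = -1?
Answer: 100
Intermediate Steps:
p = Rational(-1, 2) (p = Mul(Rational(1, 2), -1) = Rational(-1, 2) ≈ -0.50000)
Function('M')(U, T) = Mul(4, Pow(Add(Rational(-1, 2), T), -1)) (Function('M')(U, T) = Mul(Add(-2, 6), Pow(Add(T, Rational(-1, 2)), -1)) = Mul(4, Pow(Add(Rational(-1, 2), T), -1)))
Function('t')(s, Z) = Add(Mul(-1, Z), Mul(Z, s)) (Function('t')(s, Z) = Add(Mul(Z, s), Mul(-1, Z)) = Add(Mul(-1, Z), Mul(Z, s)))
Pow(Add(Function('t')(Function('M')(-4, 1), Function('L')(3)), Function('Q')(4, 11)), 2) = Pow(Add(Mul(Mul(-1, 3), Add(-1, Mul(8, Pow(Add(-1, Mul(2, 1)), -1)))), 11), 2) = Pow(Add(Mul(-3, Add(-1, Mul(8, Pow(Add(-1, 2), -1)))), 11), 2) = Pow(Add(Mul(-3, Add(-1, Mul(8, Pow(1, -1)))), 11), 2) = Pow(Add(Mul(-3, Add(-1, Mul(8, 1))), 11), 2) = Pow(Add(Mul(-3, Add(-1, 8)), 11), 2) = Pow(Add(Mul(-3, 7), 11), 2) = Pow(Add(-21, 11), 2) = Pow(-10, 2) = 100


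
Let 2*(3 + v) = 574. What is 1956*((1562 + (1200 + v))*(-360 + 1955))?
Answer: 9502971720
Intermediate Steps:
v = 284 (v = -3 + (½)*574 = -3 + 287 = 284)
1956*((1562 + (1200 + v))*(-360 + 1955)) = 1956*((1562 + (1200 + 284))*(-360 + 1955)) = 1956*((1562 + 1484)*1595) = 1956*(3046*1595) = 1956*4858370 = 9502971720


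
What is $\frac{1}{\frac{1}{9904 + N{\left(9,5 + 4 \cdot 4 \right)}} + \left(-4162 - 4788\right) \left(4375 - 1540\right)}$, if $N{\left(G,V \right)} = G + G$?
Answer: $- \frac{9922}{251753386499} \approx -3.9412 \cdot 10^{-8}$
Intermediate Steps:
$N{\left(G,V \right)} = 2 G$
$\frac{1}{\frac{1}{9904 + N{\left(9,5 + 4 \cdot 4 \right)}} + \left(-4162 - 4788\right) \left(4375 - 1540\right)} = \frac{1}{\frac{1}{9904 + 2 \cdot 9} + \left(-4162 - 4788\right) \left(4375 - 1540\right)} = \frac{1}{\frac{1}{9904 + 18} - 25373250} = \frac{1}{\frac{1}{9922} - 25373250} = \frac{1}{- \frac{251753386499}{9922}} = - \frac{9922}{251753386499}$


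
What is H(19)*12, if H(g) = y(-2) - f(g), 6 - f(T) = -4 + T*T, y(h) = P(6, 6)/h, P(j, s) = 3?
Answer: 4194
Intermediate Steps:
y(h) = 3/h
f(T) = 10 - T² (f(T) = 6 - (-4 + T*T) = 6 - (-4 + T²) = 6 + (4 - T²) = 10 - T²)
H(g) = -23/2 + g² (H(g) = 3/(-2) - (10 - g²) = 3*(-½) + (-10 + g²) = -3/2 + (-10 + g²) = -23/2 + g²)
H(19)*12 = (-23/2 + 19²)*12 = (-23/2 + 361)*12 = (699/2)*12 = 4194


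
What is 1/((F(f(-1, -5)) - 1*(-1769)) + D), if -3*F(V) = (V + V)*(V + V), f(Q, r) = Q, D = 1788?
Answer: 3/10667 ≈ 0.00028124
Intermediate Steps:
F(V) = -4*V²/3 (F(V) = -(V + V)*(V + V)/3 = -2*V*2*V/3 = -4*V²/3)
1/((F(f(-1, -5)) - 1*(-1769)) + D) = 1/((-4/3*(-1)² - 1*(-1769)) + 1788) = 1/((-4/3*1 + 1769) + 1788) = 1/((-4/3 + 1769) + 1788) = 1/(5303/3 + 1788) = 1/(10667/3) = 3/10667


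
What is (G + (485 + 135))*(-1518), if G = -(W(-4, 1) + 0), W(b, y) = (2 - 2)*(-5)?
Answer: -941160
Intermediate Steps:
W(b, y) = 0 (W(b, y) = 0*(-5) = 0)
G = 0 (G = -(0 + 0) = -1*0 = 0)
(G + (485 + 135))*(-1518) = (0 + (485 + 135))*(-1518) = (0 + 620)*(-1518) = 620*(-1518) = -941160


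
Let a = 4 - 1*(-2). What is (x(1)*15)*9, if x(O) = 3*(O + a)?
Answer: 2835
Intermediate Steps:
a = 6 (a = 4 + 2 = 6)
x(O) = 18 + 3*O (x(O) = 3*(O + 6) = 3*(6 + O) = 18 + 3*O)
(x(1)*15)*9 = ((18 + 3*1)*15)*9 = ((18 + 3)*15)*9 = (21*15)*9 = 315*9 = 2835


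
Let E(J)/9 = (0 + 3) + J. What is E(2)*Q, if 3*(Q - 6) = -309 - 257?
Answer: -8220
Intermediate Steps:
E(J) = 27 + 9*J (E(J) = 9*((0 + 3) + J) = 9*(3 + J) = 27 + 9*J)
Q = -548/3 (Q = 6 + (-309 - 257)/3 = 6 + (⅓)*(-566) = 6 - 566/3 = -548/3 ≈ -182.67)
E(2)*Q = (27 + 9*2)*(-548/3) = (27 + 18)*(-548/3) = 45*(-548/3) = -8220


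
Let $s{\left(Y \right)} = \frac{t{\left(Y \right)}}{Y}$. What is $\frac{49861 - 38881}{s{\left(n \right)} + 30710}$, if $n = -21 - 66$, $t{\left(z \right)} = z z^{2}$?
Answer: $\frac{10980}{38279} \approx 0.28684$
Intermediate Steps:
$t{\left(z \right)} = z^{3}$
$n = -87$
$s{\left(Y \right)} = Y^{2}$ ($s{\left(Y \right)} = \frac{Y^{3}}{Y} = Y^{2}$)
$\frac{49861 - 38881}{s{\left(n \right)} + 30710} = \frac{49861 - 38881}{\left(-87\right)^{2} + 30710} = \frac{10980}{7569 + 30710} = \frac{10980}{38279}$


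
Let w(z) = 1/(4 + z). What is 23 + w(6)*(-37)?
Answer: 193/10 ≈ 19.300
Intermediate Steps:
23 + w(6)*(-37) = 23 - 37/(4 + 6) = 23 - 37/10 = 193/10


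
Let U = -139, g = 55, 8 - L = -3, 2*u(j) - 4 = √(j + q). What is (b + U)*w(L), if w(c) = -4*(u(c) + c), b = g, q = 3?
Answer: 4368 + 168*√14 ≈ 4996.6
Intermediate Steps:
u(j) = 2 + √(3 + j)/2 (u(j) = 2 + √(j + 3)/2 = 2 + √(3 + j)/2)
L = 11 (L = 8 - 1*(-3) = 8 + 3 = 11)
b = 55
w(c) = -8 - 4*c - 2*√(3 + c) (w(c) = -4*((2 + √(3 + c)/2) + c) = -4*(2 + c + √(3 + c)/2) = -8 - 4*c - 2*√(3 + c))
(b + U)*w(L) = (55 - 139)*(-8 - 4*11 - 2*√(3 + 11)) = -84*(-8 - 44 - 2*√14) = -84*(-52 - 2*√14) = 4368 + 168*√14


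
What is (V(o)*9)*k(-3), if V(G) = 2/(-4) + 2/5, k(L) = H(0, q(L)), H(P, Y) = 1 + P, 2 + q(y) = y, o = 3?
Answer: -9/10 ≈ -0.90000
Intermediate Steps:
q(y) = -2 + y
k(L) = 1 (k(L) = 1 + 0 = 1)
V(G) = -⅒ (V(G) = 2*(-¼) + 2*(⅕) = -½ + ⅖ = -⅒)
(V(o)*9)*k(-3) = -⅒*9*1 = -9/10*1 = -9/10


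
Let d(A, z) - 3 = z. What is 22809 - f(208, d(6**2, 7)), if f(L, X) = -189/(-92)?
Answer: 2098239/92 ≈ 22807.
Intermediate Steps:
d(A, z) = 3 + z
f(L, X) = 189/92 (f(L, X) = -189*(-1/92) = 189/92)
22809 - f(208, d(6**2, 7)) = 22809 - 1*189/92 = 22809 - 189/92 = 2098239/92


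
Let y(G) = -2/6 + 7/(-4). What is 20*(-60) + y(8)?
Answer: -14425/12 ≈ -1202.1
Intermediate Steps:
y(G) = -25/12 (y(G) = -2*1/6 + 7*(-1/4) = -1/3 - 7/4 = -25/12)
20*(-60) + y(8) = 20*(-60) - 25/12 = -1200 - 25/12 = -14425/12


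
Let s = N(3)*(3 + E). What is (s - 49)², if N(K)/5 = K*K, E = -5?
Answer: 19321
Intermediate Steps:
N(K) = 5*K² (N(K) = 5*(K*K) = 5*K²)
s = -90 (s = (5*3²)*(3 - 5) = (5*9)*(-2) = 45*(-2) = -90)
(s - 49)² = (-90 - 49)² = (-139)² = 19321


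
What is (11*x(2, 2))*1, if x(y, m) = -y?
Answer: -22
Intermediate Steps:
(11*x(2, 2))*1 = (11*(-1*2))*1 = (11*(-2))*1 = -22*1 = -22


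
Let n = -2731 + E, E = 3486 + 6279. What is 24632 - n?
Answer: 17598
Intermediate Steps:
E = 9765
n = 7034 (n = -2731 + 9765 = 7034)
24632 - n = 24632 - 1*7034 = 24632 - 7034 = 17598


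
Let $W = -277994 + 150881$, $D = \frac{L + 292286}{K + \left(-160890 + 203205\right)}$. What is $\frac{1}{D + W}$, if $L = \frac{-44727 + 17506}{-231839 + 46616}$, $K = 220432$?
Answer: $- \frac{48666787581}{6186127231666654} \approx -7.8671 \cdot 10^{-6}$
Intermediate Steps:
$L = \frac{27221}{185223}$ ($L = - \frac{27221}{-185223} = \left(-27221\right) \left(- \frac{1}{185223}\right) = \frac{27221}{185223} \approx 0.14696$)
$D = \frac{54138116999}{48666787581}$ ($D = \frac{\frac{27221}{185223} + 292286}{220432 + \left(-160890 + 203205\right)} = \frac{54138116999}{185223 \left(220432 + 42315\right)} = \frac{54138116999}{185223 \cdot 262747} = \frac{54138116999}{185223} \cdot \frac{1}{262747} = \frac{54138116999}{48666787581} \approx 1.1124$)
$W = -127113$
$\frac{1}{D + W} = \frac{1}{\frac{54138116999}{48666787581} - 127113} = \frac{1}{- \frac{6186127231666654}{48666787581}} = - \frac{48666787581}{6186127231666654}$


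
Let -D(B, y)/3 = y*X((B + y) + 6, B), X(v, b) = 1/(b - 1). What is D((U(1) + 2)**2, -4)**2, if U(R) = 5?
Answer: 1/16 ≈ 0.062500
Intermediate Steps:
X(v, b) = 1/(-1 + b)
D(B, y) = -3*y/(-1 + B)
D((U(1) + 2)**2, -4)**2 = (-3*(-4)/(-1 + (5 + 2)**2))**2 = (-3*(-4)/(-1 + 7**2))**2 = (-3*(-4)/(-1 + 49))**2 = (-3*(-4)/48)**2 = (-3*(-4)*1/48)**2 = (1/4)**2 = 1/16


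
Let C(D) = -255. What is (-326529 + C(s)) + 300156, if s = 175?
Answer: -26628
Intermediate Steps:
(-326529 + C(s)) + 300156 = (-326529 - 255) + 300156 = -326784 + 300156 = -26628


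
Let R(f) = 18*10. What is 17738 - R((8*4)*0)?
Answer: 17558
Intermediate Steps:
R(f) = 180
17738 - R((8*4)*0) = 17738 - 1*180 = 17738 - 180 = 17558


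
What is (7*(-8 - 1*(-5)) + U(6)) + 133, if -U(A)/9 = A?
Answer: 58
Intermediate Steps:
U(A) = -9*A
(7*(-8 - 1*(-5)) + U(6)) + 133 = (7*(-8 - 1*(-5)) - 9*6) + 133 = (7*(-8 + 5) - 54) + 133 = (7*(-3) - 54) + 133 = (-21 - 54) + 133 = -75 + 133 = 58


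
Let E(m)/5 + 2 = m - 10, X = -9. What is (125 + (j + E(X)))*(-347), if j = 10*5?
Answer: -24290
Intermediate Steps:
j = 50
E(m) = -60 + 5*m (E(m) = -10 + 5*(m - 10) = -10 + 5*(-10 + m) = -10 + (-50 + 5*m) = -60 + 5*m)
(125 + (j + E(X)))*(-347) = (125 + (50 + (-60 + 5*(-9))))*(-347) = (125 + (50 + (-60 - 45)))*(-347) = (125 + (50 - 105))*(-347) = (125 - 55)*(-347) = 70*(-347) = -24290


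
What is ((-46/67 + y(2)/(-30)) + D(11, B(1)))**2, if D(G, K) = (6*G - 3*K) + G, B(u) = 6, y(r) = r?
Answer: 3426697444/1010025 ≈ 3392.7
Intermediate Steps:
D(G, K) = -3*K + 7*G (D(G, K) = (-3*K + 6*G) + G = -3*K + 7*G)
((-46/67 + y(2)/(-30)) + D(11, B(1)))**2 = ((-46/67 + 2/(-30)) + (-3*6 + 7*11))**2 = ((-46*1/67 + 2*(-1/30)) + (-18 + 77))**2 = ((-46/67 - 1/15) + 59)**2 = (-757/1005 + 59)**2 = (58538/1005)**2 = 3426697444/1010025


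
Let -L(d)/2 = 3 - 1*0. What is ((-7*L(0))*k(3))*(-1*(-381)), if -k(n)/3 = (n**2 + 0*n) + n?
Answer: -576072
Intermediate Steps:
L(d) = -6 (L(d) = -2*(3 - 1*0) = -2*(3 + 0) = -2*3 = -6)
k(n) = -3*n - 3*n**2 (k(n) = -3*((n**2 + 0*n) + n) = -3*((n**2 + 0) + n) = -3*(n**2 + n) = -3*(n + n**2) = -3*n - 3*n**2)
((-7*L(0))*k(3))*(-1*(-381)) = ((-7*(-6))*(-3*3*(1 + 3)))*(-1*(-381)) = (42*(-3*3*4))*381 = (42*(-36))*381 = -1512*381 = -576072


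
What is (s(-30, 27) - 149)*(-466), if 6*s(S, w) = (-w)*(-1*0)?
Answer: 69434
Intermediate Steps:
s(S, w) = 0 (s(S, w) = ((-w)*(-1*0))/6 = (-w*0)/6 = (1/6)*0 = 0)
(s(-30, 27) - 149)*(-466) = (0 - 149)*(-466) = -149*(-466) = 69434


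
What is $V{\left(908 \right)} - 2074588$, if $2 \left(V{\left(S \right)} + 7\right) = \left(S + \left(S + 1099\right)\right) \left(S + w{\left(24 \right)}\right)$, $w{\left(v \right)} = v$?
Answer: $-716205$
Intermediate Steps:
$V{\left(S \right)} = -7 + \frac{\left(24 + S\right) \left(1099 + 2 S\right)}{2}$ ($V{\left(S \right)} = -7 + \frac{\left(S + \left(S + 1099\right)\right) \left(S + 24\right)}{2} = -7 + \frac{\left(S + \left(1099 + S\right)\right) \left(24 + S\right)}{2} = -7 + \frac{\left(1099 + 2 S\right) \left(24 + S\right)}{2} = -7 + \frac{\left(24 + S\right) \left(1099 + 2 S\right)}{2}$)
$V{\left(908 \right)} - 2074588 = \left(13181 + 908^{2} + \frac{1147}{2} \cdot 908\right) - 2074588 = \left(13181 + 824464 + 520738\right) - 2074588 = 1358383 - 2074588 = -716205$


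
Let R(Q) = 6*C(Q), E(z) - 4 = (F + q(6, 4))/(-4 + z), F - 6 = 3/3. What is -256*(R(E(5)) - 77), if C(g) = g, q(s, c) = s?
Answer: -6400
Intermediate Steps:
F = 7 (F = 6 + 3/3 = 6 + 3*(1/3) = 6 + 1 = 7)
E(z) = 4 + 13/(-4 + z) (E(z) = 4 + (7 + 6)/(-4 + z) = 4 + 13/(-4 + z))
R(Q) = 6*Q
-256*(R(E(5)) - 77) = -256*(6*((-3 + 4*5)/(-4 + 5)) - 77) = -256*(6*((-3 + 20)/1) - 77) = -256*(6*(1*17) - 77) = -256*(6*17 - 77) = -256*(102 - 77) = -256*25 = -6400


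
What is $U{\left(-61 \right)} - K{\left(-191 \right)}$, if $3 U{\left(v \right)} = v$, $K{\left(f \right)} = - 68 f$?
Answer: $- \frac{39025}{3} \approx -13008.0$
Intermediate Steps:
$U{\left(v \right)} = \frac{v}{3}$
$U{\left(-61 \right)} - K{\left(-191 \right)} = \frac{1}{3} \left(-61\right) - \left(-68\right) \left(-191\right) = - \frac{61}{3} - 12988 = - \frac{39025}{3}$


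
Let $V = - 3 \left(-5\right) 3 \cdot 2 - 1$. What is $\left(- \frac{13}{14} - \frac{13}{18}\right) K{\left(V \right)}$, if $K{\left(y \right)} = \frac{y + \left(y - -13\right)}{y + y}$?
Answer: $- \frac{9932}{5607} \approx -1.7714$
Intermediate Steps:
$V = 89$ ($V = - 3 \left(\left(-15\right) 2\right) - 1 = \left(-3\right) \left(-30\right) - 1 = 90 - 1 = 89$)
$K{\left(y \right)} = \frac{13 + 2 y}{2 y}$ ($K{\left(y \right)} = \frac{y + \left(y + 13\right)}{2 y} = \left(y + \left(13 + y\right)\right) \frac{1}{2 y} = \left(13 + 2 y\right) \frac{1}{2 y} = \frac{13 + 2 y}{2 y}$)
$\left(- \frac{13}{14} - \frac{13}{18}\right) K{\left(V \right)} = \left(- \frac{13}{14} - \frac{13}{18}\right) \frac{\frac{13}{2} + 89}{89} = \left(\left(-13\right) \frac{1}{14} - \frac{13}{18}\right) \frac{1}{89} \cdot \frac{191}{2} = \left(- \frac{13}{14} - \frac{13}{18}\right) \frac{191}{178} = \left(- \frac{104}{63}\right) \frac{191}{178} = - \frac{9932}{5607}$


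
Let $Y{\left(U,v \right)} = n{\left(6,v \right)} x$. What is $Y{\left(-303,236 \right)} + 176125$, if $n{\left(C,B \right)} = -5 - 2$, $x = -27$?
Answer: $176314$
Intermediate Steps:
$n{\left(C,B \right)} = -7$ ($n{\left(C,B \right)} = -5 - 2 = -7$)
$Y{\left(U,v \right)} = 189$ ($Y{\left(U,v \right)} = \left(-7\right) \left(-27\right) = 189$)
$Y{\left(-303,236 \right)} + 176125 = 189 + 176125 = 176314$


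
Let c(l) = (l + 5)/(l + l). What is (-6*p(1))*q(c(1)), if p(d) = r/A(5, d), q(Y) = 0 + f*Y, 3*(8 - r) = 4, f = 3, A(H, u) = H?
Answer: -72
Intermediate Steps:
r = 20/3 (r = 8 - 1/3*4 = 8 - 4/3 = 20/3 ≈ 6.6667)
c(l) = (5 + l)/(2*l) (c(l) = (5 + l)/((2*l)) = (5 + l)*(1/(2*l)) = (5 + l)/(2*l))
q(Y) = 3*Y (q(Y) = 0 + 3*Y = 3*Y)
p(d) = 4/3 (p(d) = (20/3)/5 = (20/3)*(1/5) = 4/3)
(-6*p(1))*q(c(1)) = (-6*4/3)*(3*((1/2)*(5 + 1)/1)) = -24*(1/2)*1*6 = -24*3 = -8*9 = -72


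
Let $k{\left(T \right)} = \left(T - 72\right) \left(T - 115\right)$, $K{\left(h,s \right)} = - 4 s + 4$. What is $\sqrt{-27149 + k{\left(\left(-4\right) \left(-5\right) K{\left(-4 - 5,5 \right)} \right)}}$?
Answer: $\sqrt{143371} \approx 378.64$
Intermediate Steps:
$K{\left(h,s \right)} = 4 - 4 s$
$k{\left(T \right)} = \left(-115 + T\right) \left(-72 + T\right)$ ($k{\left(T \right)} = \left(-72 + T\right) \left(-115 + T\right) = \left(-115 + T\right) \left(-72 + T\right)$)
$\sqrt{-27149 + k{\left(\left(-4\right) \left(-5\right) K{\left(-4 - 5,5 \right)} \right)}} = \sqrt{-27149 + \left(8280 + \left(\left(-4\right) \left(-5\right) \left(4 - 20\right)\right)^{2} - 187 \left(-4\right) \left(-5\right) \left(4 - 20\right)\right)} = \sqrt{-27149 + \left(8280 + \left(20 \left(4 - 20\right)\right)^{2} - 187 \cdot 20 \left(4 - 20\right)\right)} = \sqrt{-27149 + \left(8280 + \left(20 \left(-16\right)\right)^{2} - 187 \cdot 20 \left(-16\right)\right)} = \sqrt{-27149 + \left(8280 + \left(-320\right)^{2} - -59840\right)} = \sqrt{-27149 + \left(8280 + 102400 + 59840\right)} = \sqrt{-27149 + 170520} = \sqrt{143371}$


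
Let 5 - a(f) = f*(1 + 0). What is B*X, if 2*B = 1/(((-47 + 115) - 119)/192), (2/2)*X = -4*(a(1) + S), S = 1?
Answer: 640/17 ≈ 37.647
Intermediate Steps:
a(f) = 5 - f (a(f) = 5 - f*(1 + 0) = 5 - f)
X = -20 (X = -4*((5 - 1*1) + 1) = -4*((5 - 1) + 1) = -4*(4 + 1) = -4*5 = -20)
B = -32/17 (B = 1/(2*((((-47 + 115) - 119)/192))) = 1/(2*(((68 - 119)*(1/192)))) = 1/(2*((-51*1/192))) = 1/(2*(-17/64)) = (½)*(-64/17) = -32/17 ≈ -1.8824)
B*X = -32/17*(-20) = 640/17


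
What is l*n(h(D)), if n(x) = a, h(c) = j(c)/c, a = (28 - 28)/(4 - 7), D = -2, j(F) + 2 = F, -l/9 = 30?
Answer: 0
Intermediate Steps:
l = -270 (l = -9*30 = -270)
j(F) = -2 + F
a = 0 (a = 0/(-3) = 0*(-⅓) = 0)
h(c) = (-2 + c)/c
n(x) = 0
l*n(h(D)) = -270*0 = 0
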